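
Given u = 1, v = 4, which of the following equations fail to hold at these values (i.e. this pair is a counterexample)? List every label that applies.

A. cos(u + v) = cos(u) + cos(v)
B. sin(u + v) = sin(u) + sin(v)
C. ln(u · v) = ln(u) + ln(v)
Evaluating each claim at the given values:
A. LHS = cos(5) ≈ 0.2837, RHS = cos(4) + cos(1) ≈ -0.1133 → fails here (LHS ≠ RHS)
B. LHS = sin(5) ≈ -0.9589, RHS = sin(4) + sin(1) ≈ 0.08467 → fails here (LHS ≠ RHS)
C. LHS = ln(4) ≈ 1.386, RHS = ln(4) ≈ 1.386 → holds here (LHS = RHS)

Answer: A, B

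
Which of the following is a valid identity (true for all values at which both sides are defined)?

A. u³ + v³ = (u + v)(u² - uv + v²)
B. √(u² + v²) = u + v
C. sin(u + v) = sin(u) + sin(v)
A

A: holds — e.g. at (6, 7), both sides equal 559.
B: fails at (1, 4) — LHS = √(17) ≈ 4.123, RHS = 5.
C: fails at (4, 5) — LHS = sin(9) ≈ 0.4121, RHS = sin(5) + sin(4) ≈ -1.716.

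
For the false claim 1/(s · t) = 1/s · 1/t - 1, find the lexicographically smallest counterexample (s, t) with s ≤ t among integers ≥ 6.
Substituting (6, 6) into the claim:
LHS = 1/(6 · 6) = 1/36
RHS = 1/6 · 1/6 - 1 = -35/36

Since LHS ≠ RHS, this pair disproves the claim, and no lexicographically smaller pair (s ≤ t, integers ≥ 6) does.

For instance (7, 7) is also a counterexample (LHS = 1/49, RHS = -48/49), but it's lexicographically larger.

Answer: (s, t) = (6, 6)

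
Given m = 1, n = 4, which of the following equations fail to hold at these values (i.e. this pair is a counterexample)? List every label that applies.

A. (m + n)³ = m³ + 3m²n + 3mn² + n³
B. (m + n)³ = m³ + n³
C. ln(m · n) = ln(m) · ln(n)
B, C

Evaluating each claim at the given values:
A. LHS = 125, RHS = 125 → holds here (LHS = RHS)
B. LHS = 125, RHS = 65 → fails here (LHS ≠ RHS)
C. LHS = ln(4) ≈ 1.386, RHS = 0 → fails here (LHS ≠ RHS)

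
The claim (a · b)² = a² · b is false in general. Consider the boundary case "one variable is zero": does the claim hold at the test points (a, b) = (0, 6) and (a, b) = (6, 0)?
At (0, 6): LHS = 0, RHS = 0 → equal
At (6, 0): LHS = 0, RHS = 0 → equal

So the claim does hold at both of these boundary points, even though it is not an identity.

Answer: Yes, holds at both test points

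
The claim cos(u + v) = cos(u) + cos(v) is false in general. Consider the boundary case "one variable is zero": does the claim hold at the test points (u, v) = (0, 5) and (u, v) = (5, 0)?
No, fails at both test points

At (0, 5): LHS = cos(5) ≈ 0.2837 ≠ RHS = cos(5) + 1 ≈ 1.284
At (5, 0): LHS = cos(5) ≈ 0.2837 ≠ RHS = cos(5) + 1 ≈ 1.284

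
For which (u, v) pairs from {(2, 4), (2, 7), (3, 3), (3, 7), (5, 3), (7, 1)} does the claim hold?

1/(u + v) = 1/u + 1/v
Testing each pair:
(2, 4): LHS = 1/6, RHS = 3/4 → fails
(2, 7): LHS = 1/9, RHS = 9/14 → fails
(3, 3): LHS = 1/6, RHS = 2/3 → fails
(3, 7): LHS = 1/10, RHS = 10/21 → fails
(5, 3): LHS = 1/8, RHS = 8/15 → fails
(7, 1): LHS = 1/8, RHS = 8/7 → fails

No pair satisfies the claim.

Answer: None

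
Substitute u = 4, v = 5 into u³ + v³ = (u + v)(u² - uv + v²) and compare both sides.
LHS = 4³ + 5³ = 189
RHS = (4 + 5)(4² - 4·5 + 5²) = 189

LHS = RHS: the two sides agree.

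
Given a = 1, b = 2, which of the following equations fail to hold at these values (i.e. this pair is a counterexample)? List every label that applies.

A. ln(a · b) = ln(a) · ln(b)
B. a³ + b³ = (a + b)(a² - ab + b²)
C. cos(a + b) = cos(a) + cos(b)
Evaluating each claim at the given values:
A. LHS = ln(2) ≈ 0.6931, RHS = 0 → fails here (LHS ≠ RHS)
B. LHS = 9, RHS = 9 → holds here (LHS = RHS)
C. LHS = cos(3) ≈ -0.99, RHS = cos(2) + cos(1) ≈ 0.1242 → fails here (LHS ≠ RHS)

Answer: A, C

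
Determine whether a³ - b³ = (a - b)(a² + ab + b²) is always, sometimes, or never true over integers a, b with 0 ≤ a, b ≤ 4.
The identity holds for every pair in the range. For instance at (a, b) = (1, 2): both sides equal -7.

Answer: Always true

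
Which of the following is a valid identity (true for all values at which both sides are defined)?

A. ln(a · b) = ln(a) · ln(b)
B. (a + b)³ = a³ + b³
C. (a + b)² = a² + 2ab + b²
C

A: fails at (1, 4) — LHS = ln(4) ≈ 1.386, RHS = 0.
B: fails at (1, 2) — LHS = 27, RHS = 9.
C: holds — e.g. at (1, 1), both sides equal 4.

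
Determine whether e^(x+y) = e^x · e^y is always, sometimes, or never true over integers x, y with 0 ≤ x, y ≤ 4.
The identity holds for every pair in the range. For instance at (x, y) = (0, 4): both sides equal e^4 ≈ 54.6.

Answer: Always true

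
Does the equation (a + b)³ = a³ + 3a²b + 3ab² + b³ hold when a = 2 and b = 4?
Holds

Substituting a = 2, b = 4:

LHS = (2 + 4)³ = 216
RHS = 2³ + 3·2²·4 + 3·2·4² + 4³ = 216

LHS = RHS, so the equation holds at this point.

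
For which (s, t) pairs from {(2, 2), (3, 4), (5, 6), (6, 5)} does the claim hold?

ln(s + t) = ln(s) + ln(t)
Testing each pair:
(2, 2): LHS = ln(4) ≈ 1.386, RHS = 2·ln(2) ≈ 1.386 → holds
(3, 4): LHS = ln(7) ≈ 1.946, RHS = ln(3) + ln(4) ≈ 2.485 → fails
(5, 6): LHS = ln(11) ≈ 2.398, RHS = ln(5) + ln(6) ≈ 3.401 → fails
(6, 5): LHS = ln(11) ≈ 2.398, RHS = ln(5) + ln(6) ≈ 3.401 → fails

1 of 4 pairs satisfies the claim.

Answer: (2, 2)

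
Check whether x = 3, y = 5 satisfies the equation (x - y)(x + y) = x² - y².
Substituting x = 3, y = 5:

LHS = (3 - 5)(3 + 5) = -16
RHS = 3² - 5² = -16

LHS = RHS, so the equation holds at this point.

Answer: Holds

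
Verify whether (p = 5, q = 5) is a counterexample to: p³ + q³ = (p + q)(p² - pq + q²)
Substituting p = 5, q = 5:
LHS = 5³ + 5³ = 250
RHS = (5 + 5)(5² - 5·5 + 5²) = 250

The sides agree, so this pair does not disprove the claim.

Answer: No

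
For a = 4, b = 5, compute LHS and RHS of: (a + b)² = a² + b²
LHS = (4 + 5)² = 81
RHS = 4² + 5² = 41

LHS ≠ RHS, so the equation does not hold here.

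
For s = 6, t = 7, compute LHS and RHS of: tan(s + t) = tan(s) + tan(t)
LHS = tan(6 + 7) = tan(13) ≈ 0.463
RHS = tan(6) + tan(7) ≈ 0.5804

LHS ≠ RHS (they differ by about 0.1174), so the equation does not hold here.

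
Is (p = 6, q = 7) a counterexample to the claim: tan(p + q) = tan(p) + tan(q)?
Yes

Substituting p = 6, q = 7:
LHS = tan(6 + 7) = tan(13) ≈ 0.463
RHS = tan(6) + tan(7) ≈ 0.5804

Since LHS ≠ RHS, this pair disproves the claim.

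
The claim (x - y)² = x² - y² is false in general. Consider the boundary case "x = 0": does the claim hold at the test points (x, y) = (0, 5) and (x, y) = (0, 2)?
No, fails at both test points

At (0, 5): LHS = 25 ≠ RHS = -25
At (0, 2): LHS = 4 ≠ RHS = -4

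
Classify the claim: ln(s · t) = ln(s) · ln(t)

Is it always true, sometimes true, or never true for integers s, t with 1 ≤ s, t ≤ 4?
Sometimes true

It holds at (s, t) = (1, 1) (both sides equal 0), but fails at (s, t) = (4, 4) (LHS = ln(16) ≈ 2.773, RHS = ln(4)² ≈ 1.922).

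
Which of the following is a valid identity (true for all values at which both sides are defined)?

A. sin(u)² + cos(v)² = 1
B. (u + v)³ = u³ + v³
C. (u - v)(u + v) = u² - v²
C

A: fails at (4, 5) — LHS = cos(5)² + sin(4)² ≈ 0.6532, RHS = 1.
B: fails at (4, 6) — LHS = 1000, RHS = 280.
C: holds — e.g. at (3, 5), both sides equal -16.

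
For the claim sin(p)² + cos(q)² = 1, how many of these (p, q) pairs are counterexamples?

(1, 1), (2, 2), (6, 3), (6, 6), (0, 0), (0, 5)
Testing each pair:
(1, 1): LHS = cos(1)² + sin(1)² = 1, RHS = 1 → satisfies claim
(2, 2): LHS = cos(2)² + sin(2)² = 1, RHS = 1 → satisfies claim
(6, 3): LHS = sin(6)² + cos(3)² ≈ 1.058, RHS = 1 → counterexample
(6, 6): LHS = sin(6)² + cos(6)² = 1, RHS = 1 → satisfies claim
(0, 0): LHS = 1, RHS = 1 → satisfies claim
(0, 5): LHS = cos(5)² ≈ 0.08046, RHS = 1 → counterexample

That makes 2 counterexamples.

Answer: 2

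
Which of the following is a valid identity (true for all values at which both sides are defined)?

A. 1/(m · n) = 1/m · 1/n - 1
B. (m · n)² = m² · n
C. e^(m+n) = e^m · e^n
A: fails at (4, 4) — LHS = 1/16, RHS = -15/16.
B: fails at (4, 4) — LHS = 256, RHS = 64.
C: holds — e.g. at (5, 8), both sides equal e^13 ≈ 442413.4.

Answer: C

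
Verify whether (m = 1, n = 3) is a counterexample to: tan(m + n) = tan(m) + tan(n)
Yes

Substituting m = 1, n = 3:
LHS = tan(1 + 3) = tan(4) ≈ 1.158
RHS = tan(1) + tan(3) ≈ 1.415

Since LHS ≠ RHS, this pair disproves the claim.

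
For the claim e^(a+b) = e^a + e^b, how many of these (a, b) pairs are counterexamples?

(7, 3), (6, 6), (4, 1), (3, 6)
4

Testing each pair:
(7, 3): LHS = e^10 ≈ 22026.5, RHS = e^3 + e^7 ≈ 1117 → counterexample
(6, 6): LHS = e^12 ≈ 162754.8, RHS = 2·e^6 ≈ 806.9 → counterexample
(4, 1): LHS = e^5 ≈ 148.4, RHS = e + e^4 ≈ 57.32 → counterexample
(3, 6): LHS = e^9 ≈ 8103, RHS = e^3 + e^6 ≈ 423.5 → counterexample

That makes 4 counterexamples.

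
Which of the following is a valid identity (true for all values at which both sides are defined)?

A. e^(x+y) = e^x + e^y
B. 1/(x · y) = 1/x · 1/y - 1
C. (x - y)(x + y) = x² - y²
C

A: fails at (3, 3) — LHS = e^6 ≈ 403.4, RHS = 2·e^3 ≈ 40.17.
B: fails at (1, 3) — LHS = 1/3, RHS = -2/3.
C: holds — e.g. at (4, 4), both sides equal 0.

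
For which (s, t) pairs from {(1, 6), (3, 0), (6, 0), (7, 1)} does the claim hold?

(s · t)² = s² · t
Testing each pair:
(1, 6): LHS = 36, RHS = 6 → fails
(3, 0): LHS = 0, RHS = 0 → holds
(6, 0): LHS = 0, RHS = 0 → holds
(7, 1): LHS = 49, RHS = 49 → holds

3 of 4 pairs satisfy the claim.

Answer: (3, 0), (6, 0), (7, 1)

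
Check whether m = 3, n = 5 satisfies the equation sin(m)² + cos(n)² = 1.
Substituting m = 3, n = 5:

LHS = sin(3)² + cos(5)² ≈ 0.1004
RHS = 1

LHS ≠ RHS, so the equation does not hold at this point.

Answer: Fails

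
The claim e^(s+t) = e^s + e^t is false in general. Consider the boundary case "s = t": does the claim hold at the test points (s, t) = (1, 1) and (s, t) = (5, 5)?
No, fails at both test points

At (1, 1): LHS = e^2 ≈ 7.389 ≠ RHS = 2·e ≈ 5.437
At (5, 5): LHS = e^10 ≈ 22026.5 ≠ RHS = 2·e^5 ≈ 296.8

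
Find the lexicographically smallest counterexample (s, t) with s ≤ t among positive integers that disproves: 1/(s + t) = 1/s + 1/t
Substituting (1, 1) into the claim:
LHS = 1/(1 + 1) = 1/2
RHS = 1/1 + 1/1 = 2

Since LHS ≠ RHS, this pair disproves the claim, and no lexicographically smaller pair (s ≤ t, positive integers) does.

For instance (1, 7) is also a counterexample (LHS = 1/8, RHS = 8/7), but it's lexicographically larger.

Answer: (s, t) = (1, 1)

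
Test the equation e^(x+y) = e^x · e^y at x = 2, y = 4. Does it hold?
Holds

Substituting x = 2, y = 4:

LHS = e^(2+4) = e^6 ≈ 403.4
RHS = e^2 · e^4 = e^6 ≈ 403.4

LHS = RHS, so the equation holds at this point.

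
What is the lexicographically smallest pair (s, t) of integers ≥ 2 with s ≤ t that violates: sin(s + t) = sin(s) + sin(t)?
(s, t) = (2, 2)

Substituting (2, 2) into the claim:
LHS = sin(2 + 2) = sin(4) ≈ -0.7568
RHS = sin(2) + sin(2) = 2·sin(2) ≈ 1.819

Since LHS ≠ RHS, this pair disproves the claim, and no lexicographically smaller pair (s ≤ t, integers ≥ 2) does.

For instance (5, 7) is also a counterexample (LHS = sin(12) ≈ -0.5366, RHS = sin(5) + sin(7) ≈ -0.3019), but it's lexicographically larger.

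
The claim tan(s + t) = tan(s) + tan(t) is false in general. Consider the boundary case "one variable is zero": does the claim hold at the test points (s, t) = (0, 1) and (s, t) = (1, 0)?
At (0, 1): LHS = tan(1) ≈ 1.557, RHS = tan(1) ≈ 1.557 → equal
At (1, 0): LHS = tan(1) ≈ 1.557, RHS = tan(1) ≈ 1.557 → equal

So the claim does hold at both of these boundary points, even though it is not an identity.

Answer: Yes, holds at both test points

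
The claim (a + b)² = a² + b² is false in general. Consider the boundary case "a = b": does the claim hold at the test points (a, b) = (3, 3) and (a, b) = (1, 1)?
No, fails at both test points

At (3, 3): LHS = 36 ≠ RHS = 18
At (1, 1): LHS = 4 ≠ RHS = 2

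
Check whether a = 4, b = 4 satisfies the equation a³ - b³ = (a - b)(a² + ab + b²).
Holds

Substituting a = 4, b = 4:

LHS = 4³ - 4³ = 0
RHS = (4 - 4)(4² + 4·4 + 4²) = 0

LHS = RHS, so the equation holds at this point.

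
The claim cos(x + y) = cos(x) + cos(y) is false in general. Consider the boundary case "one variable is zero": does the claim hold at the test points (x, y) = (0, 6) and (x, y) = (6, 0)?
At (0, 6): LHS = cos(6) ≈ 0.9602 ≠ RHS = cos(6) + 1 ≈ 1.96
At (6, 0): LHS = cos(6) ≈ 0.9602 ≠ RHS = cos(6) + 1 ≈ 1.96

Answer: No, fails at both test points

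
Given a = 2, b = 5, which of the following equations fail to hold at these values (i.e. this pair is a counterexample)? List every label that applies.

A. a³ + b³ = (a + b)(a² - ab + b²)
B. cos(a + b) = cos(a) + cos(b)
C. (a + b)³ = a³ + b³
B, C

Evaluating each claim at the given values:
A. LHS = 133, RHS = 133 → holds here (LHS = RHS)
B. LHS = cos(7) ≈ 0.7539, RHS = cos(2) + cos(5) ≈ -0.1325 → fails here (LHS ≠ RHS)
C. LHS = 343, RHS = 133 → fails here (LHS ≠ RHS)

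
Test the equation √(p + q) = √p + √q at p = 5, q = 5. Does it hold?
Substituting p = 5, q = 5:

LHS = √(5 + 5) = √(10) ≈ 3.162
RHS = √5 + √5 = 2·√(5) ≈ 4.472

LHS ≠ RHS, so the equation does not hold at this point.

Answer: Fails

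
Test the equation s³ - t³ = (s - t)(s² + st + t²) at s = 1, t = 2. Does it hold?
Substituting s = 1, t = 2:

LHS = 1³ - 2³ = -7
RHS = (1 - 2)(1² + 1·2 + 2²) = -7

LHS = RHS, so the equation holds at this point.

Answer: Holds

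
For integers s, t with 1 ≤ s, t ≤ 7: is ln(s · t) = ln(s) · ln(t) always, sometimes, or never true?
Sometimes true

It holds at (s, t) = (1, 1) (both sides equal 0), but fails at (s, t) = (6, 3) (LHS = ln(18) ≈ 2.89, RHS = ln(3)·ln(6) ≈ 1.968).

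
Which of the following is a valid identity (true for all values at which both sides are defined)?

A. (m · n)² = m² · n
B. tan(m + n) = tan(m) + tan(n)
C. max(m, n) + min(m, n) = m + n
A: fails at (2, 7) — LHS = 196, RHS = 28.
B: fails at (1, 5) — LHS = tan(6) ≈ -0.291, RHS = tan(5) + tan(1) ≈ -1.823.
C: holds — e.g. at (3, 4), both sides equal 7.

Answer: C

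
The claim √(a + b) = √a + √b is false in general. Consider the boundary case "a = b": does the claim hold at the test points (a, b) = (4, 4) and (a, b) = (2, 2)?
No, fails at both test points

At (4, 4): LHS = 2·√(2) ≈ 2.828 ≠ RHS = 4
At (2, 2): LHS = 2 ≠ RHS = 2·√(2) ≈ 2.828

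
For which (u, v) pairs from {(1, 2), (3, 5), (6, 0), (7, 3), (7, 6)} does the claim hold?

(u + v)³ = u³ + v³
Testing each pair:
(1, 2): LHS = 27, RHS = 9 → fails
(3, 5): LHS = 512, RHS = 152 → fails
(6, 0): LHS = 216, RHS = 216 → holds
(7, 3): LHS = 1000, RHS = 370 → fails
(7, 6): LHS = 2197, RHS = 559 → fails

1 of 5 pairs satisfies the claim.

Answer: (6, 0)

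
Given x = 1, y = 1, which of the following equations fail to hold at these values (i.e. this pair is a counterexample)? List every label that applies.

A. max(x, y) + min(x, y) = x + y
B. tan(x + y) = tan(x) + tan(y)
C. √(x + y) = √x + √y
Evaluating each claim at the given values:
A. LHS = 2, RHS = 2 → holds here (LHS = RHS)
B. LHS = tan(2) ≈ -2.185, RHS = 2·tan(1) ≈ 3.115 → fails here (LHS ≠ RHS)
C. LHS = √(2) ≈ 1.414, RHS = 2 → fails here (LHS ≠ RHS)

Answer: B, C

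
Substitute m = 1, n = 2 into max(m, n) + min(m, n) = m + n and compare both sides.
LHS = max(1, 2) + min(1, 2) = 3
RHS = 1 + 2 = 3

LHS = RHS: the two sides agree.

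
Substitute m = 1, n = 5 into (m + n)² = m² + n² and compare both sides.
LHS = (1 + 5)² = 36
RHS = 1² + 5² = 26

LHS ≠ RHS, so the equation does not hold here.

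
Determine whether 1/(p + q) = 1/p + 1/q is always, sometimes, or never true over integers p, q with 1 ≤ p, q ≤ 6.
The claim fails for every pair in the range. For instance at (p, q) = (1, 5): LHS = 1/6, RHS = 6/5.

Answer: Never true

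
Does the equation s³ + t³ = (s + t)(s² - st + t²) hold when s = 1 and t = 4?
Holds

Substituting s = 1, t = 4:

LHS = 1³ + 4³ = 65
RHS = (1 + 4)(1² - 1·4 + 4²) = 65

LHS = RHS, so the equation holds at this point.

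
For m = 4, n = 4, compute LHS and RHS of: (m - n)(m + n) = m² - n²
LHS = (4 - 4)(4 + 4) = 0
RHS = 4² - 4² = 0

LHS = RHS: the two sides agree.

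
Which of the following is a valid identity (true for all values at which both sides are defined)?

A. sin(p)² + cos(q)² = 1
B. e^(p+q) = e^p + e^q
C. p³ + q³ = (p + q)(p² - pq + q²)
A: fails at (3, 5) — LHS = sin(3)² + cos(5)² ≈ 0.1004, RHS = 1.
B: fails at (5, 5) — LHS = e^10 ≈ 22026.5, RHS = 2·e^5 ≈ 296.8.
C: holds — e.g. at (5, 5), both sides equal 250.

Answer: C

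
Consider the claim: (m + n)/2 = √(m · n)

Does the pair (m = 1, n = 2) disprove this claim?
Yes

Substituting m = 1, n = 2:
LHS = (1 + 2)/2 = 3/2
RHS = √(1 · 2) = √(2) ≈ 1.414

Since LHS ≠ RHS, this pair disproves the claim.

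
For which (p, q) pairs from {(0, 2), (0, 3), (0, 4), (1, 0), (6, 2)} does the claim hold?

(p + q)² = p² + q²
(0, 2), (0, 3), (0, 4), (1, 0)

Testing each pair:
(0, 2): LHS = 4, RHS = 4 → holds
(0, 3): LHS = 9, RHS = 9 → holds
(0, 4): LHS = 16, RHS = 16 → holds
(1, 0): LHS = 1, RHS = 1 → holds
(6, 2): LHS = 64, RHS = 40 → fails

4 of 5 pairs satisfy the claim.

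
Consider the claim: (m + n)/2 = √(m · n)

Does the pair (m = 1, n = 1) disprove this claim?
No

Substituting m = 1, n = 1:
LHS = (1 + 1)/2 = 1
RHS = √(1 · 1) = 1

The sides agree, so this pair does not disprove the claim.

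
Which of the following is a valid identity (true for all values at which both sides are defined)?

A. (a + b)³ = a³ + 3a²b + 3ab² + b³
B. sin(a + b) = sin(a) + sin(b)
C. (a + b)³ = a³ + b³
A

A: holds — e.g. at (1, 4), both sides equal 125.
B: fails at (1, 5) — LHS = sin(6) ≈ -0.2794, RHS = sin(5) + sin(1) ≈ -0.1175.
C: fails at (2, 3) — LHS = 125, RHS = 35.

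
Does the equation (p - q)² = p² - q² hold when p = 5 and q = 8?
Fails

Substituting p = 5, q = 8:

LHS = (5 - 8)² = 9
RHS = 5² - 8² = -39

LHS ≠ RHS, so the equation does not hold at this point.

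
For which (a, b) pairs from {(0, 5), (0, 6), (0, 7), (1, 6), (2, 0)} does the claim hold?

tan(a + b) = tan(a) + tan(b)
Testing each pair:
(0, 5): LHS = tan(5) ≈ -3.381, RHS = tan(5) ≈ -3.381 → holds
(0, 6): LHS = tan(6) ≈ -0.291, RHS = tan(6) ≈ -0.291 → holds
(0, 7): LHS = tan(7) ≈ 0.8714, RHS = tan(7) ≈ 0.8714 → holds
(1, 6): LHS = tan(7) ≈ 0.8714, RHS = tan(6) + tan(1) ≈ 1.266 → fails
(2, 0): LHS = tan(2) ≈ -2.185, RHS = tan(2) ≈ -2.185 → holds

4 of 5 pairs satisfy the claim.

Answer: (0, 5), (0, 6), (0, 7), (2, 0)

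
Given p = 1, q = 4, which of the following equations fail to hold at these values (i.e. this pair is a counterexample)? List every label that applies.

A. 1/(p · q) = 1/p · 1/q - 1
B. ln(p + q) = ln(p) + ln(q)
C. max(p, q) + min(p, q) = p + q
A, B

Evaluating each claim at the given values:
A. LHS = 1/4, RHS = -3/4 → fails here (LHS ≠ RHS)
B. LHS = ln(5) ≈ 1.609, RHS = ln(4) ≈ 1.386 → fails here (LHS ≠ RHS)
C. LHS = 5, RHS = 5 → holds here (LHS = RHS)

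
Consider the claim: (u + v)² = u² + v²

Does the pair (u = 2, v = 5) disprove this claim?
Substituting u = 2, v = 5:
LHS = (2 + 5)² = 49
RHS = 2² + 5² = 29

Since LHS ≠ RHS, this pair disproves the claim.

Answer: Yes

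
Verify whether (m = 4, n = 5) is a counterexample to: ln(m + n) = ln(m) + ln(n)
Yes

Substituting m = 4, n = 5:
LHS = ln(4 + 5) = ln(9) ≈ 2.197
RHS = ln(4) + ln(5) ≈ 2.996

Since LHS ≠ RHS, this pair disproves the claim.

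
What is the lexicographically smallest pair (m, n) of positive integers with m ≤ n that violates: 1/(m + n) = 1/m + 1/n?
Substituting (1, 1) into the claim:
LHS = 1/(1 + 1) = 1/2
RHS = 1/1 + 1/1 = 2

Since LHS ≠ RHS, this pair disproves the claim, and no lexicographically smaller pair (m ≤ n, positive integers) does.

For instance (7, 8) is also a counterexample (LHS = 1/15, RHS = 15/56), but it's lexicographically larger.

Answer: (m, n) = (1, 1)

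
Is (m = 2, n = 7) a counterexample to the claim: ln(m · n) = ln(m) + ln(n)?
No

Substituting m = 2, n = 7:
LHS = ln(2 · 7) = ln(14) ≈ 2.639
RHS = ln(2) + ln(7) ≈ 2.639

The sides agree, so this pair does not disprove the claim.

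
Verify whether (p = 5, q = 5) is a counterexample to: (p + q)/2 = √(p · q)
Substituting p = 5, q = 5:
LHS = (5 + 5)/2 = 5
RHS = √(5 · 5) = 5

The sides agree, so this pair does not disprove the claim.

Answer: No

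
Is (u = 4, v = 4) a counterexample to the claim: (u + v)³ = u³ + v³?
Substituting u = 4, v = 4:
LHS = (4 + 4)³ = 512
RHS = 4³ + 4³ = 128

Since LHS ≠ RHS, this pair disproves the claim.

Answer: Yes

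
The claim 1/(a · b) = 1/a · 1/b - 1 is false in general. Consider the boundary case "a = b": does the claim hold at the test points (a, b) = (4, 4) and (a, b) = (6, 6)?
At (4, 4): LHS = 1/16 ≠ RHS = -15/16
At (6, 6): LHS = 1/36 ≠ RHS = -35/36

Answer: No, fails at both test points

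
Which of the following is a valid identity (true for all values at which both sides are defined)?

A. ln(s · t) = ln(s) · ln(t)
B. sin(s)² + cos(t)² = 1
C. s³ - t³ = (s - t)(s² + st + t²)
A: fails at (1, 4) — LHS = ln(4) ≈ 1.386, RHS = 0.
B: fails at (3, 7) — LHS = sin(3)² + cos(7)² ≈ 0.5883, RHS = 1.
C: holds — e.g. at (3, 4), both sides equal -37.

Answer: C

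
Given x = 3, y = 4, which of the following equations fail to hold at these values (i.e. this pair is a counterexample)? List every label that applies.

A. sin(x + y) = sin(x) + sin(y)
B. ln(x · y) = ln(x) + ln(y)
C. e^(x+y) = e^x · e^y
Evaluating each claim at the given values:
A. LHS = sin(7) ≈ 0.657, RHS = sin(4) + sin(3) ≈ -0.6157 → fails here (LHS ≠ RHS)
B. LHS = ln(12) ≈ 2.485, RHS = ln(3) + ln(4) ≈ 2.485 → holds here (LHS = RHS)
C. LHS = e^7 ≈ 1097, RHS = e^7 ≈ 1097 → holds here (LHS = RHS)

Answer: A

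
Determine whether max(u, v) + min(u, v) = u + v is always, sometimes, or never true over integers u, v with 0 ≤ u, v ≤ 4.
Always true

The identity holds for every pair in the range. For instance at (u, v) = (3, 0): both sides equal 3.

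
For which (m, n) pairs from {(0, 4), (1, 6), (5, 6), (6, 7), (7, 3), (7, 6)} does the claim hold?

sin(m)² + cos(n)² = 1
None

Testing each pair:
(0, 4): LHS = cos(4)² ≈ 0.4272, RHS = 1 → fails
(1, 6): LHS = sin(1)² + cos(6)² ≈ 1.63, RHS = 1 → fails
(5, 6): LHS = sin(5)² + cos(6)² ≈ 1.841, RHS = 1 → fails
(6, 7): LHS = sin(6)² + cos(7)² ≈ 0.6464, RHS = 1 → fails
(7, 3): LHS = sin(7)² + cos(3)² ≈ 1.412, RHS = 1 → fails
(7, 6): LHS = sin(7)² + cos(6)² ≈ 1.354, RHS = 1 → fails

No pair satisfies the claim.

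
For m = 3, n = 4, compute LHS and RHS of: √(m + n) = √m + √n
LHS = √(3 + 4) = √(7) ≈ 2.646
RHS = √3 + √4 = √(3) + 2 ≈ 3.732

LHS ≠ RHS (they differ by about 1.086), so the equation does not hold here.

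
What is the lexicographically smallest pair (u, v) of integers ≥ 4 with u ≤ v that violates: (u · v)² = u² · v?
Substituting (4, 4) into the claim:
LHS = (4 · 4)² = 256
RHS = 4² · 4 = 64

Since LHS ≠ RHS, this pair disproves the claim, and no lexicographically smaller pair (u ≤ v, integers ≥ 4) does.

For instance (9, 9) is also a counterexample (LHS = 6561, RHS = 729), but it's lexicographically larger.

Answer: (u, v) = (4, 4)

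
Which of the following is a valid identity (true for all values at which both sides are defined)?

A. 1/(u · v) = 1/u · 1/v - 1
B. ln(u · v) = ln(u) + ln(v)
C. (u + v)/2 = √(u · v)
B

A: fails at (2, 4) — LHS = 1/8, RHS = -7/8.
B: holds — e.g. at (3, 3), both sides equal ln(9) ≈ 2.197.
C: fails at (2, 4) — LHS = 3, RHS = 2·√(2) ≈ 2.828.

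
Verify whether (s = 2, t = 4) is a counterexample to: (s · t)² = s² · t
Yes

Substituting s = 2, t = 4:
LHS = (2 · 4)² = 64
RHS = 2² · 4 = 16

Since LHS ≠ RHS, this pair disproves the claim.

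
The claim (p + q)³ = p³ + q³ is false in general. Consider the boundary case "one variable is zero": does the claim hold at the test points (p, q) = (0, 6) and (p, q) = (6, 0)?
At (0, 6): LHS = 216, RHS = 216 → equal
At (6, 0): LHS = 216, RHS = 216 → equal

So the claim does hold at both of these boundary points, even though it is not an identity.

Answer: Yes, holds at both test points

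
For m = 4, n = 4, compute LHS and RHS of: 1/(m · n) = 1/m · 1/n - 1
LHS = 1/(4 · 4) = 1/16
RHS = 1/4 · 1/4 - 1 = -15/16

LHS ≠ RHS, so the equation does not hold here.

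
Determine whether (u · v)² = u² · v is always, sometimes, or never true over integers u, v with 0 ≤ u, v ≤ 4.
Sometimes true

It holds at (u, v) = (0, 4) (both sides equal 0), but fails at (u, v) = (1, 4) (LHS = 16, RHS = 4).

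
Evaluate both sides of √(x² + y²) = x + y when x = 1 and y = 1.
LHS = √(1² + 1²) = √(2) ≈ 1.414
RHS = 1 + 1 = 2

LHS ≠ RHS (they differ by about 0.5858), so the equation does not hold here.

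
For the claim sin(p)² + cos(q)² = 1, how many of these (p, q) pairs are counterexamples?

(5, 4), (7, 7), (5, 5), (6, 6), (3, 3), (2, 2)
Testing each pair:
(5, 4): LHS = cos(4)² + sin(5)² ≈ 1.347, RHS = 1 → counterexample
(7, 7): LHS = sin(7)² + cos(7)² = 1, RHS = 1 → satisfies claim
(5, 5): LHS = cos(5)² + sin(5)² = 1, RHS = 1 → satisfies claim
(6, 6): LHS = sin(6)² + cos(6)² = 1, RHS = 1 → satisfies claim
(3, 3): LHS = sin(3)² + cos(3)² = 1, RHS = 1 → satisfies claim
(2, 2): LHS = cos(2)² + sin(2)² = 1, RHS = 1 → satisfies claim

That makes 1 counterexample.

Answer: 1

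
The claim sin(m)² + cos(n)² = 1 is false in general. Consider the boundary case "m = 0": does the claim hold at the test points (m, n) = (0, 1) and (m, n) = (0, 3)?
At (0, 1): LHS = cos(1)² ≈ 0.2919 ≠ RHS = 1
At (0, 3): LHS = cos(3)² ≈ 0.9801 ≠ RHS = 1

Answer: No, fails at both test points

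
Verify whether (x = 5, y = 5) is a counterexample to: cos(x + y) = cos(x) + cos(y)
Substituting x = 5, y = 5:
LHS = cos(5 + 5) = cos(10) ≈ -0.8391
RHS = cos(5) + cos(5) = 2·cos(5) ≈ 0.5673

Since LHS ≠ RHS, this pair disproves the claim.

Answer: Yes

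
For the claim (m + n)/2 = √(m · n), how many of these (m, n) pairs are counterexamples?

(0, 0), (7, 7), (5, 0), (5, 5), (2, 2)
1

Testing each pair:
(0, 0): LHS = 0, RHS = 0 → satisfies claim
(7, 7): LHS = 7, RHS = 7 → satisfies claim
(5, 0): LHS = 5/2, RHS = 0 → counterexample
(5, 5): LHS = 5, RHS = 5 → satisfies claim
(2, 2): LHS = 2, RHS = 2 → satisfies claim

That makes 1 counterexample.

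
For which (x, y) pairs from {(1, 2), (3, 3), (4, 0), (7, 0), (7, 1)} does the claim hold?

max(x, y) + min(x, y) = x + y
Testing each pair:
(1, 2): LHS = 3, RHS = 3 → holds
(3, 3): LHS = 6, RHS = 6 → holds
(4, 0): LHS = 4, RHS = 4 → holds
(7, 0): LHS = 7, RHS = 7 → holds
(7, 1): LHS = 8, RHS = 8 → holds

Every pair satisfies the claim.

Answer: All pairs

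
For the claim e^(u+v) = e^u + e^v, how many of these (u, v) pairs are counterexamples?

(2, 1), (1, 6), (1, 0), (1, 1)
Testing each pair:
(2, 1): LHS = e^3 ≈ 20.09, RHS = e + e^2 ≈ 10.11 → counterexample
(1, 6): LHS = e^7 ≈ 1097, RHS = e + e^6 ≈ 406.1 → counterexample
(1, 0): LHS = e ≈ 2.718, RHS = 1 + e ≈ 3.718 → counterexample
(1, 1): LHS = e^2 ≈ 7.389, RHS = 2·e ≈ 5.437 → counterexample

That makes 4 counterexamples.

Answer: 4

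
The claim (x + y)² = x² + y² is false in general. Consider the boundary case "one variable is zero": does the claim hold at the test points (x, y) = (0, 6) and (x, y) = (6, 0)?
At (0, 6): LHS = 36, RHS = 36 → equal
At (6, 0): LHS = 36, RHS = 36 → equal

So the claim does hold at both of these boundary points, even though it is not an identity.

Answer: Yes, holds at both test points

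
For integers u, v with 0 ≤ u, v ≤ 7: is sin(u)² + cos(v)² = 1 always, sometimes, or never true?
Sometimes true

It holds at (u, v) = (5, 5) (both sides equal 1), but fails at (u, v) = (0, 1) (LHS = cos(1)² ≈ 0.2919, RHS = 1).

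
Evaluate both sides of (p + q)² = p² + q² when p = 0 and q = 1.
LHS = (0 + 1)² = 1
RHS = 0² + 1² = 1

LHS = RHS: the two sides agree.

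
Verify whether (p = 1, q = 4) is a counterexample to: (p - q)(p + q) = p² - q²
No

Substituting p = 1, q = 4:
LHS = (1 - 4)(1 + 4) = -15
RHS = 1² - 4² = -15

The sides agree, so this pair does not disprove the claim.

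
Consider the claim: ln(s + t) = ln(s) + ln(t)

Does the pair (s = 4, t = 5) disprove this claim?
Yes

Substituting s = 4, t = 5:
LHS = ln(4 + 5) = ln(9) ≈ 2.197
RHS = ln(4) + ln(5) ≈ 2.996

Since LHS ≠ RHS, this pair disproves the claim.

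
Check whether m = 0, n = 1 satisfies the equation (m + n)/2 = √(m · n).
Fails

Substituting m = 0, n = 1:

LHS = (0 + 1)/2 = 1/2
RHS = √(0 · 1) = 0

LHS ≠ RHS, so the equation does not hold at this point.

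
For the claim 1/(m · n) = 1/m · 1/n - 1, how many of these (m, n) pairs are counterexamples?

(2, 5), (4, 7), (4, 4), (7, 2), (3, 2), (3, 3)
Testing each pair:
(2, 5): LHS = 1/10, RHS = -9/10 → counterexample
(4, 7): LHS = 1/28, RHS = -27/28 → counterexample
(4, 4): LHS = 1/16, RHS = -15/16 → counterexample
(7, 2): LHS = 1/14, RHS = -13/14 → counterexample
(3, 2): LHS = 1/6, RHS = -5/6 → counterexample
(3, 3): LHS = 1/9, RHS = -8/9 → counterexample

That makes 6 counterexamples.

Answer: 6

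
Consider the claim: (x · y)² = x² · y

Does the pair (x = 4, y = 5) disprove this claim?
Substituting x = 4, y = 5:
LHS = (4 · 5)² = 400
RHS = 4² · 5 = 80

Since LHS ≠ RHS, this pair disproves the claim.

Answer: Yes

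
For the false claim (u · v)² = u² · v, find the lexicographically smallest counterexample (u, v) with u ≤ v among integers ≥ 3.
Substituting (3, 3) into the claim:
LHS = (3 · 3)² = 81
RHS = 3² · 3 = 27

Since LHS ≠ RHS, this pair disproves the claim, and no lexicographically smaller pair (u ≤ v, integers ≥ 3) does.

For instance (3, 8) is also a counterexample (LHS = 576, RHS = 72), but it's lexicographically larger.

Answer: (u, v) = (3, 3)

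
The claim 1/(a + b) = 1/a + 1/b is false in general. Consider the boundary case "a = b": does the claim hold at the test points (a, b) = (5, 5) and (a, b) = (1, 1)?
No, fails at both test points

At (5, 5): LHS = 1/10 ≠ RHS = 2/5
At (1, 1): LHS = 1/2 ≠ RHS = 2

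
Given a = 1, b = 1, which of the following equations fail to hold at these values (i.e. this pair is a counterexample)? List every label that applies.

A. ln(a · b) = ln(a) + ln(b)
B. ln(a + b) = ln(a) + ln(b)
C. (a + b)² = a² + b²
Evaluating each claim at the given values:
A. LHS = 0, RHS = 0 → holds here (LHS = RHS)
B. LHS = ln(2) ≈ 0.6931, RHS = 0 → fails here (LHS ≠ RHS)
C. LHS = 4, RHS = 2 → fails here (LHS ≠ RHS)

Answer: B, C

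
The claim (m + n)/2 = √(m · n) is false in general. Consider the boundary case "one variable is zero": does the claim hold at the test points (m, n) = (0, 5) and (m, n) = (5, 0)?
No, fails at both test points

At (0, 5): LHS = 5/2 ≠ RHS = 0
At (5, 0): LHS = 5/2 ≠ RHS = 0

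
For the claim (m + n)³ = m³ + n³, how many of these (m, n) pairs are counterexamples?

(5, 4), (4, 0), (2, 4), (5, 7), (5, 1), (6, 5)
Testing each pair:
(5, 4): LHS = 729, RHS = 189 → counterexample
(4, 0): LHS = 64, RHS = 64 → satisfies claim
(2, 4): LHS = 216, RHS = 72 → counterexample
(5, 7): LHS = 1728, RHS = 468 → counterexample
(5, 1): LHS = 216, RHS = 126 → counterexample
(6, 5): LHS = 1331, RHS = 341 → counterexample

That makes 5 counterexamples.

Answer: 5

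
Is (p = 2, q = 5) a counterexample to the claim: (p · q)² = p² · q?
Yes

Substituting p = 2, q = 5:
LHS = (2 · 5)² = 100
RHS = 2² · 5 = 20

Since LHS ≠ RHS, this pair disproves the claim.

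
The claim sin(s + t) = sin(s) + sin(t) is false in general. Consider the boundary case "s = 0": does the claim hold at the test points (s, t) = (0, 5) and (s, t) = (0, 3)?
At (0, 5): LHS = sin(5) ≈ -0.9589, RHS = sin(5) ≈ -0.9589 → equal
At (0, 3): LHS = sin(3) ≈ 0.1411, RHS = sin(3) ≈ 0.1411 → equal

So the claim does hold at both of these boundary points, even though it is not an identity.

Answer: Yes, holds at both test points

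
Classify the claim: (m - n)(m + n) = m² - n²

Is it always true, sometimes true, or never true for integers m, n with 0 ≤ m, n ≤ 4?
The identity holds for every pair in the range. For instance at (m, n) = (3, 0): both sides equal 9.

Answer: Always true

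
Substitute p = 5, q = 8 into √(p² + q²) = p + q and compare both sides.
LHS = √(5² + 8²) = √(89) ≈ 9.434
RHS = 5 + 8 = 13

LHS ≠ RHS (they differ by about 3.566), so the equation does not hold here.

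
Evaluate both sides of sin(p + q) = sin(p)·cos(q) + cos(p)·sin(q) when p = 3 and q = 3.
LHS = sin(3 + 3) = sin(6) ≈ -0.2794
RHS = sin(3)·cos(3) + cos(3)·sin(3) = 2·sin(3)·cos(3) ≈ -0.2794

LHS = RHS: the two sides agree.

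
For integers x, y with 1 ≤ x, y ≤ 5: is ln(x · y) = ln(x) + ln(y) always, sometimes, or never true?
Always true

The identity holds for every pair in the range. For instance at (x, y) = (4, 4): both sides equal ln(16) ≈ 2.773.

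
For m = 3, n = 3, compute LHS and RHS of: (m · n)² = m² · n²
LHS = (3 · 3)² = 81
RHS = 3² · 3² = 81

LHS = RHS: the two sides agree.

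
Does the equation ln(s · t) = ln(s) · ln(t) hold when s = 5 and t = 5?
Substituting s = 5, t = 5:

LHS = ln(5 · 5) = ln(25) ≈ 3.219
RHS = ln(5) · ln(5) = ln(5)² ≈ 2.59

LHS ≠ RHS, so the equation does not hold at this point.

Answer: Fails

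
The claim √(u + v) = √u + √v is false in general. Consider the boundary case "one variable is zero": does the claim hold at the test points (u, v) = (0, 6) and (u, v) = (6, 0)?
At (0, 6): LHS = √(6) ≈ 2.449, RHS = √(6) ≈ 2.449 → equal
At (6, 0): LHS = √(6) ≈ 2.449, RHS = √(6) ≈ 2.449 → equal

So the claim does hold at both of these boundary points, even though it is not an identity.

Answer: Yes, holds at both test points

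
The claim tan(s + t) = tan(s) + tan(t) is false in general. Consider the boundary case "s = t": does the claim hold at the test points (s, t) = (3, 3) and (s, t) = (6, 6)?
No, fails at both test points

At (3, 3): LHS = tan(6) ≈ -0.291 ≠ RHS = 2·tan(3) ≈ -0.2851
At (6, 6): LHS = tan(12) ≈ -0.6359 ≠ RHS = 2·tan(6) ≈ -0.582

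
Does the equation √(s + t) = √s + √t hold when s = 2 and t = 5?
Fails

Substituting s = 2, t = 5:

LHS = √(2 + 5) = √(7) ≈ 2.646
RHS = √2 + √5 = √(2) + √(5) ≈ 3.65

LHS ≠ RHS, so the equation does not hold at this point.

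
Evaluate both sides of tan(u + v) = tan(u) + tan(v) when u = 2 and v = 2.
LHS = tan(2 + 2) = tan(4) ≈ 1.158
RHS = tan(2) + tan(2) = 2·tan(2) ≈ -4.37

LHS ≠ RHS (they differ by about 5.528), so the equation does not hold here.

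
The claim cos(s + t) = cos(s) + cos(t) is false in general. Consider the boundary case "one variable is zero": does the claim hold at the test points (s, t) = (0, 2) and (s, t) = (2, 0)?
No, fails at both test points

At (0, 2): LHS = cos(2) ≈ -0.4161 ≠ RHS = cos(2) + 1 ≈ 0.5839
At (2, 0): LHS = cos(2) ≈ -0.4161 ≠ RHS = cos(2) + 1 ≈ 0.5839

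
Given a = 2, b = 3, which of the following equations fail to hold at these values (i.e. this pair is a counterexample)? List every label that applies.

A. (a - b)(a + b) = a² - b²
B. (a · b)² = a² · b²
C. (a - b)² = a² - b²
C

Evaluating each claim at the given values:
A. LHS = -5, RHS = -5 → holds here (LHS = RHS)
B. LHS = 36, RHS = 36 → holds here (LHS = RHS)
C. LHS = 1, RHS = -5 → fails here (LHS ≠ RHS)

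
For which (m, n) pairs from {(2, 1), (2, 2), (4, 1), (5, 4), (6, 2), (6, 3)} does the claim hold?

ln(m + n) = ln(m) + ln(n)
Testing each pair:
(2, 1): LHS = ln(3) ≈ 1.099, RHS = ln(2) ≈ 0.6931 → fails
(2, 2): LHS = ln(4) ≈ 1.386, RHS = 2·ln(2) ≈ 1.386 → holds
(4, 1): LHS = ln(5) ≈ 1.609, RHS = ln(4) ≈ 1.386 → fails
(5, 4): LHS = ln(9) ≈ 2.197, RHS = ln(4) + ln(5) ≈ 2.996 → fails
(6, 2): LHS = ln(8) ≈ 2.079, RHS = ln(2) + ln(6) ≈ 2.485 → fails
(6, 3): LHS = ln(9) ≈ 2.197, RHS = ln(3) + ln(6) ≈ 2.89 → fails

1 of 6 pairs satisfies the claim.

Answer: (2, 2)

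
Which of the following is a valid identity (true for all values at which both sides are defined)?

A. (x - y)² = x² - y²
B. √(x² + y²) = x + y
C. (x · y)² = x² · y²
A: fails at (4, 6) — LHS = 4, RHS = -20.
B: fails at (3, 5) — LHS = √(34) ≈ 5.831, RHS = 8.
C: holds — e.g. at (5, 8), both sides equal 1600.

Answer: C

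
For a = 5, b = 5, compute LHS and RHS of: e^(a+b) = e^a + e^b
LHS = e^(5+5) = e^10 ≈ 22026.5
RHS = e^5 + e^5 = 2·e^5 ≈ 296.8

LHS ≠ RHS (they differ by about 21729.6), so the equation does not hold here.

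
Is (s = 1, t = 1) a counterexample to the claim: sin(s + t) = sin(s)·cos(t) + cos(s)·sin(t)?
Substituting s = 1, t = 1:
LHS = sin(1 + 1) = sin(2) ≈ 0.9093
RHS = sin(1)·cos(1) + cos(1)·sin(1) = 2·sin(1)·cos(1) ≈ 0.9093

The sides agree, so this pair does not disprove the claim.

Answer: No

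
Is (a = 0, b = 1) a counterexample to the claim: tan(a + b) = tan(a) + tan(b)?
No

Substituting a = 0, b = 1:
LHS = tan(0 + 1) = tan(1) ≈ 1.557
RHS = tan(0) + tan(1) = tan(1) ≈ 1.557

The sides agree, so this pair does not disprove the claim.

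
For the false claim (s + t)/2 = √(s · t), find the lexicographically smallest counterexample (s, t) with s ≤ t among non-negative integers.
At (0, 0): both sides equal 0, so it holds there.

Substituting (0, 1) into the claim:
LHS = (0 + 1)/2 = 1/2
RHS = √(0 · 1) = 0

Since LHS ≠ RHS, this pair disproves the claim, and no lexicographically smaller pair (s ≤ t, non-negative integers) does.

For instance (0, 6) is also a counterexample (LHS = 3, RHS = 0), but it's lexicographically larger.

Answer: (s, t) = (0, 1)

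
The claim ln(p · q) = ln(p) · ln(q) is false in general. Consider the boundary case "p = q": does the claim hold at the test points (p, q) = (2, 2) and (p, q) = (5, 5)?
At (2, 2): LHS = ln(4) ≈ 1.386 ≠ RHS = ln(2)² ≈ 0.4805
At (5, 5): LHS = ln(25) ≈ 3.219 ≠ RHS = ln(5)² ≈ 2.59

Answer: No, fails at both test points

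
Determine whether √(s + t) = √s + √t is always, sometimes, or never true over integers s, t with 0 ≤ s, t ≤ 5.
Sometimes true

It holds at (s, t) = (0, 2) (both sides equal √(2) ≈ 1.414), but fails at (s, t) = (1, 3) (LHS = 2, RHS = 1 + √(3) ≈ 2.732).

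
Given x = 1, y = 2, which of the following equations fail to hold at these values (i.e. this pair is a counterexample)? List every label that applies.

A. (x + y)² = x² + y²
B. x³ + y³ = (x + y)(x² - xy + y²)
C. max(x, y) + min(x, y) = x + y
A

Evaluating each claim at the given values:
A. LHS = 9, RHS = 5 → fails here (LHS ≠ RHS)
B. LHS = 9, RHS = 9 → holds here (LHS = RHS)
C. LHS = 3, RHS = 3 → holds here (LHS = RHS)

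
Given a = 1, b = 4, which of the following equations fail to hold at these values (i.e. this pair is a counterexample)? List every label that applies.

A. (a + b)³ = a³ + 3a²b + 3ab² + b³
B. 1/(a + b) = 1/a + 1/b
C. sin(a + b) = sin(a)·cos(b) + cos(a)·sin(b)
B

Evaluating each claim at the given values:
A. LHS = 125, RHS = 125 → holds here (LHS = RHS)
B. LHS = 1/5, RHS = 5/4 → fails here (LHS ≠ RHS)
C. LHS = sin(5) ≈ -0.9589, RHS = sin(1)·cos(4) + sin(4)·cos(1) ≈ -0.9589 → holds here (LHS = RHS)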